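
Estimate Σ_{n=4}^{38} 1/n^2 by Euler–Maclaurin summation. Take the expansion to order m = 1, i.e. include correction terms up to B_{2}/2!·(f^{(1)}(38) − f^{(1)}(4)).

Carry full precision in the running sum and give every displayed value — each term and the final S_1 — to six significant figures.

Integral: ∫_4^38 1/x^2 dx = 0.223684.
Endpoint term: (f(4) + f(38))/2 = (0.0625000 + 0.000692521)/2 = 0.0315963.
Running total after boundary: 0.255280.
k=1: B_{2}/(2)! × [f^{(1)}(38) − f^{(1)}(4)] = 1/12 × (-3.64485e-05 − (-0.0312500)) = 0.00260113.

S_1 ≈ 0.257882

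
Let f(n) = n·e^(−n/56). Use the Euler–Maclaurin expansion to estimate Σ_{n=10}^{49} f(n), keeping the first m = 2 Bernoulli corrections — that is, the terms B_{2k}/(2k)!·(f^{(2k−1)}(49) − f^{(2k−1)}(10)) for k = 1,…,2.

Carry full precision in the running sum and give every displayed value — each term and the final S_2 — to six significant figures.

S_2 ≈ 654.766

∫_10^49 x·e^(−x/56) dx evaluates to 640.423.
Boundary: ½(f(10) + f(49)) = ½(8.36464 + 20.4262) = 14.3954.
Running total after boundary: 654.819.
Correction k=1: B_{2}/2! · (f^{(1)}(49) − f^{(1)}(10)) = 1/12 · (0.0521078 − 0.687096) = -0.0529157.
After k=1: 654.766.
Correction k=2: B_{4}/4! · (f^{(3)}(49) − f^{(3)}(10)) = −1/720 · (0.000282472 − 0.000752559) = 6.52898e-07.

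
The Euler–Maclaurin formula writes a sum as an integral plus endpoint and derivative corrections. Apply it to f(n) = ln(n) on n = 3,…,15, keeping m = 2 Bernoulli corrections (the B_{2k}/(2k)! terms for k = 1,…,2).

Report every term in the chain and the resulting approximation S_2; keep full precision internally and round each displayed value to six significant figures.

∫_3^15 ln(x) dx evaluates to 25.3249.
Endpoint term: (f(3) + f(15))/2 = (1.09861 + 2.70805)/2 = 1.90333.
Running total after boundary: 27.2282.
Correction k=1: B_{2}/2! · (f^{(1)}(15) − f^{(1)}(3)) = 1/12 · (0.0666667 − 0.333333) = -0.0222222.
Partial sum through k=1: 27.2060.
Correction k=2: B_{4}/4! · (f^{(3)}(15) − f^{(3)}(3)) = −1/720 · (0.000592593 − 0.0740741) = 0.000102058.

S_2 ≈ 27.2061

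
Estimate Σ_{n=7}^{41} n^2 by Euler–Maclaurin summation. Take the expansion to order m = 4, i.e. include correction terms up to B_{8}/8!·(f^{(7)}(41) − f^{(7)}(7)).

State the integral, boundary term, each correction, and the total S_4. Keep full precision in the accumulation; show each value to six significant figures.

S_4 ≈ 23730.0

Integral: ∫_7^41 x^2 dx = 22859.3.
Endpoint term: (f(7) + f(41))/2 = (49.0000 + 1681.00)/2 = 865.000.
So far: 23724.3.
k=1: B_{2}/(2)! × [f^{(1)}(41) − f^{(1)}(7)] = 1/12 × (82.0000 − 14.0000) = 5.66667.
After k=1: 23730.0.
k=2: B_{4}/(4)! × [f^{(3)}(41) − f^{(3)}(7)] = −1/720 × (0.00000 − 0.00000) = 0.00000.
After k=2: 23730.0.
k=3: B_{6}/(6)! × [f^{(5)}(41) − f^{(5)}(7)] = 1/30240 × (0.00000 − 0.00000) = 0.00000.
After k=3: 23730.0.
k=4: B_{8}/(8)! × [f^{(7)}(41) − f^{(7)}(7)] = −1/1209600 × (0.00000 − 0.00000) = 0.00000.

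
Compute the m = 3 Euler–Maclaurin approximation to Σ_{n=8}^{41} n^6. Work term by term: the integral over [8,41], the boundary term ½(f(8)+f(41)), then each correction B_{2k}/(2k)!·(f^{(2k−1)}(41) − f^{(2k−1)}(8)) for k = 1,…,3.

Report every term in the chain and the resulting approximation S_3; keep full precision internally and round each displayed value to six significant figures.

∫_8^41 x^6 dx evaluates to 2.78217e+10.
Endpoint term: (f(8) + f(41))/2 = (262144 + 4.75010e+09)/2 = 2.37518e+09.
Integral + boundary = 3.01969e+10.
Correction k=1: B_{2}/2! · (f^{(1)}(41) − f^{(1)}(8)) = 1/12 · (6.95137e+08 − 196608) = 5.79117e+07.
Partial sum through k=1: 3.02548e+10.
Correction k=2: B_{4}/4! · (f^{(3)}(41) − f^{(3)}(8)) = −1/720 · (8.27052e+06 − 61440.0) = -11401.5.
Partial sum through k=2: 3.02548e+10.
Correction k=3: B_{6}/6! · (f^{(5)}(41) − f^{(5)}(8)) = 1/30240 · (29520.0 − 5760.00) = 0.785714.

S_3 ≈ 3.02548e+10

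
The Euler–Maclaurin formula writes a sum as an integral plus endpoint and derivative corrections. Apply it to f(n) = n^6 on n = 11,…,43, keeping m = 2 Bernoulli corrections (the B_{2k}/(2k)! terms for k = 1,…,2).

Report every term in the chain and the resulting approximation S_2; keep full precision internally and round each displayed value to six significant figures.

Integral: ∫_11^43 x^6 dx = 3.88284e+10.
Boundary: ½(f(11) + f(43)) = ½(1.77156e+06 + 6.32136e+09) = 3.16157e+09.
Running total after boundary: 4.19900e+10.
Correction k=1: B_{2}/2! · (f^{(1)}(43) − f^{(1)}(11)) = 1/12 · (8.82051e+08 − 966306) = 7.34237e+07.
After k=1: 4.20634e+10.
Correction k=2: B_{4}/4! · (f^{(3)}(43) − f^{(3)}(11)) = −1/720 · (9.54084e+06 − 159720) = -13029.3.

S_2 ≈ 4.20634e+10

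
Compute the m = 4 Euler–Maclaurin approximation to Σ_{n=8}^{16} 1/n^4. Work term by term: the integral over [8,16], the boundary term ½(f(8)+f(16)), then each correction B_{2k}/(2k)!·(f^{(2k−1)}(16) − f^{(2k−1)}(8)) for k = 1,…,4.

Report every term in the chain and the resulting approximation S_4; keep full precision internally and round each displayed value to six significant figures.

The integral term ∫_8^16 1/x^4 dx = 0.000569661.
Boundary: ½(f(8) + f(16)) = ½(0.000244141 + 1.52588e-05) = 0.000129700.
Running total after boundary: 0.000699361.
Order-1 term: 1/12 · (-3.81470e-06 − (-0.000122070)) = 9.85463e-06.
Running total after k=1: 0.000709216.
Order-2 term: −1/720 · (-4.47035e-07 − (-5.72205e-05)) = -7.88520e-08.
Running total after k=2: 0.000709137.
Order-3 term: 1/30240 · (-9.77889e-08 − (-5.00679e-05)) = 1.65245e-09.
Running total after k=3: 0.000709139.
Order-4 term: −1/1209600 · (-3.43789e-08 − (-7.04080e-05)) = -5.81792e-11.

S_4 ≈ 0.000709139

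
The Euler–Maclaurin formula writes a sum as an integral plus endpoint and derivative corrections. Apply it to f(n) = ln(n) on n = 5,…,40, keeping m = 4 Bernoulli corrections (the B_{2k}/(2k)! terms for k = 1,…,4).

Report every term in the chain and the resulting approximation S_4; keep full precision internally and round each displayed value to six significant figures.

The integral term ∫_5^40 ln(x) dx = 104.508.
½[f(5) + f(40)] = ½[1.60944 + 3.68888] = 2.64916.
So far: 107.157.
Order-1 term: 1/12 · (0.0250000 − 0.200000) = -0.0145833.
Running total after k=1: 107.143.
Order-2 term: −1/720 · (3.12500e-05 − 0.0160000) = 2.21788e-05.
Running total after k=2: 107.143.
Order-3 term: 1/30240 · (2.34375e-07 − 0.00768000) = -2.53961e-07.
Running total after k=3: 107.143.
Order-4 term: −1/1209600 · (4.39453e-09 − 0.00921600) = 7.61904e-09.

S_4 ≈ 107.143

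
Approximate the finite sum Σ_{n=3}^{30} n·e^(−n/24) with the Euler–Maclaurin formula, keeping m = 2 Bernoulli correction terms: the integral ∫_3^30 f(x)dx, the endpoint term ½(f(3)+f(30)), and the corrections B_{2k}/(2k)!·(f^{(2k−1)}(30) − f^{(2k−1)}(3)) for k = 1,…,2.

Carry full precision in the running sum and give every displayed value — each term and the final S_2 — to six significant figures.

The integral term ∫_3^30 x·e^(−x/24) dx = 200.548.
Boundary: ½(f(3) + f(30)) = ½(2.64749 + 8.59514) = 5.62132.
So far: 206.169.
Order-1 term: 1/12 · (-0.0716262 − 0.772185) = -0.0703176.
Running total after k=1: 206.099.
Order-2 term: −1/720 · (0.000870457 − 0.00440482) = 4.90884e-06.

S_2 ≈ 206.099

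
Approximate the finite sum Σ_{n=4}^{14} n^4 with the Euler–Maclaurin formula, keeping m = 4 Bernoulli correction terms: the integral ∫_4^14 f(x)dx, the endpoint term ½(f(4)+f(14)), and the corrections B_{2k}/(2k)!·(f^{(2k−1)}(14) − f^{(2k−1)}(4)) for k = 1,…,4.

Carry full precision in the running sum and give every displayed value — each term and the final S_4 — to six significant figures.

The integral term ∫_4^14 x^4 dx = 107360.
Endpoint term: (f(4) + f(14))/2 = (256.000 + 38416.0)/2 = 19336.0.
So far: 126696.
k=1: B_{2}/(2)! × [f^{(1)}(14) − f^{(1)}(4)] = 1/12 × (10976.0 − 256.000) = 893.333.
After k=1: 127589.
k=2: B_{4}/(4)! × [f^{(3)}(14) − f^{(3)}(4)] = −1/720 × (336.000 − 96.0000) = -0.333333.
After k=2: 127589.
k=3: B_{6}/(6)! × [f^{(5)}(14) − f^{(5)}(4)] = 1/30240 × (0.00000 − 0.00000) = 0.00000.
After k=3: 127589.
k=4: B_{8}/(8)! × [f^{(7)}(14) − f^{(7)}(4)] = −1/1209600 × (0.00000 − 0.00000) = 0.00000.

S_4 ≈ 127589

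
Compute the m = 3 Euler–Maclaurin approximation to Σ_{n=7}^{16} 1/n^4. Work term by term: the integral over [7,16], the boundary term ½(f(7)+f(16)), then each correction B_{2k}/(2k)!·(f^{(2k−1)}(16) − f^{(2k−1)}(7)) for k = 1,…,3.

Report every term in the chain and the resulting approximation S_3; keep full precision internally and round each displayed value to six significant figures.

S_3 ≈ 0.00112563

Integral: ∫_7^16 1/x^4 dx = 0.000890437.
Boundary: ½(f(7) + f(16)) = ½(0.000416493 + 1.52588e-05) = 0.000215876.
So far: 0.00110631.
k=1: B_{2}/(2)! × [f^{(1)}(16) − f^{(1)}(7)] = 1/12 × (-3.81470e-06 − (-0.000237996)) = 1.95151e-05.
Partial sum through k=1: 0.00112583.
k=2: B_{4}/(4)! × [f^{(3)}(16) − f^{(3)}(7)] = −1/720 × (-4.47035e-07 − (-0.000145712)) = -2.01757e-07.
Partial sum through k=2: 0.00112563.
k=3: B_{6}/(6)! × [f^{(5)}(16) − f^{(5)}(7)] = 1/30240 × (-9.77889e-08 − (-0.000166528)) = 5.50364e-09.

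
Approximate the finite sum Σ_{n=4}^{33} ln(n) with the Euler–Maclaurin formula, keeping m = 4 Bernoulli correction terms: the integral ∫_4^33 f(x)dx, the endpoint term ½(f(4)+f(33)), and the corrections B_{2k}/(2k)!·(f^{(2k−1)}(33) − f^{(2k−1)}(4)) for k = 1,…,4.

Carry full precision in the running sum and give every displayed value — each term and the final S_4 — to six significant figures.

The integral term ∫_4^33 ln(x) dx = 80.8396.
Endpoint term: (f(4) + f(33))/2 = (1.38629 + 3.49651)/2 = 2.44140.
Running total after boundary: 83.2810.
Correction k=1: B_{2}/2! · (f^{(1)}(33) − f^{(1)}(4)) = 1/12 · (0.0303030 − 0.250000) = -0.0183081.
After k=1: 83.2627.
Correction k=2: B_{4}/4! · (f^{(3)}(33) − f^{(3)}(4)) = −1/720 · (5.56529e-05 − 0.0312500) = 4.33255e-05.
After k=2: 83.2627.
Correction k=3: B_{6}/6! · (f^{(5)}(33) − f^{(5)}(4)) = 1/30240 · (6.13256e-07 − 0.0234375) = -7.75029e-07.
After k=3: 83.2627.
Correction k=4: B_{8}/8! · (f^{(7)}(33) − f^{(7)}(4)) = −1/1209600 · (1.68941e-08 − 0.0439453) = 3.63304e-08.

S_4 ≈ 83.2627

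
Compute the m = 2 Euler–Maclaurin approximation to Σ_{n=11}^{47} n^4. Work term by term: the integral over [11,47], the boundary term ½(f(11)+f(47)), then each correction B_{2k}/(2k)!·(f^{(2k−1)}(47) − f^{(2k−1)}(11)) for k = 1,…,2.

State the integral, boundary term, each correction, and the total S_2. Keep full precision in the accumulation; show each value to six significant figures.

Integral: ∫_11^47 x^4 dx = 4.58368e+07.
½[f(11) + f(47)] = ½[14641.0 + 4.87968e+06] = 2.44716e+06.
So far: 4.82840e+07.
Order-1 term: 1/12 · (415292 − 5324.00) = 34164.0.
Partial sum through k=1: 4.83181e+07.
Order-2 term: −1/720 · (1128.00 − 264.000) = -1.20000.

S_2 ≈ 4.83181e+07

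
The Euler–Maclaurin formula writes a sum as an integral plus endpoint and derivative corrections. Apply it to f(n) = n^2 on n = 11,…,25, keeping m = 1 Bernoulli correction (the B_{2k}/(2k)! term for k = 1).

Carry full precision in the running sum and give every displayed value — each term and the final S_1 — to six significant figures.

Integral: ∫_11^25 x^2 dx = 4764.67.
½[f(11) + f(25)] = ½[121.000 + 625.000] = 373.000.
Running total after boundary: 5137.67.
Order-1 term: 1/12 · (50.0000 − 22.0000) = 2.33333.

S_1 ≈ 5140.00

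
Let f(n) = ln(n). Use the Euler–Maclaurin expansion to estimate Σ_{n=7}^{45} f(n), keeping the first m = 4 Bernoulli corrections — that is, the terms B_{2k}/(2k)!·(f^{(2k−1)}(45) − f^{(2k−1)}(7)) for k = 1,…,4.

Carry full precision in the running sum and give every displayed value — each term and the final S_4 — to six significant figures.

The integral term ∫_7^45 ln(x) dx = 119.678.
Boundary: ½(f(7) + f(45)) = ½(1.94591 + 3.80666) = 2.87629.
So far: 122.555.
k=1: B_{2}/(2)! × [f^{(1)}(45) − f^{(1)}(7)] = 1/12 × (0.0222222 − 0.142857) = -0.0100529.
After k=1: 122.545.
k=2: B_{4}/(4)! × [f^{(3)}(45) − f^{(3)}(7)] = −1/720 × (2.19479e-05 − 0.00583090) = 8.06799e-06.
After k=2: 122.545.
k=3: B_{6}/(6)! × [f^{(5)}(45) − f^{(5)}(7)] = 1/30240 × (1.30061e-07 − 0.00142798) = -4.72171e-08.
After k=3: 122.545.
k=4: B_{8}/(8)! × [f^{(7)}(45) − f^{(7)}(7)] = −1/1209600 × (1.92684e-09 − 0.000874271) = 7.22776e-10.

S_4 ≈ 122.545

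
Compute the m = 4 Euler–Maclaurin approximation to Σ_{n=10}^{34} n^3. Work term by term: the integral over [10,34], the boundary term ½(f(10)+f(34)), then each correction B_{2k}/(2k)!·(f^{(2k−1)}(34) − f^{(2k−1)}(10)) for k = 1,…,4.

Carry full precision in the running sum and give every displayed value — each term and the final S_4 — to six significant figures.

S_4 ≈ 352000

The integral term ∫_10^34 x^3 dx = 331584.
Boundary: ½(f(10) + f(34)) = ½(1000.00 + 39304.0) = 20152.0.
Integral + boundary = 351736.
Order-1 term: 1/12 · (3468.00 − 300.000) = 264.000.
After k=1: 352000.
Order-2 term: −1/720 · (6.00000 − 6.00000) = 0.00000.
After k=2: 352000.
Order-3 term: 1/30240 · (0.00000 − 0.00000) = 0.00000.
After k=3: 352000.
Order-4 term: −1/1209600 · (0.00000 − 0.00000) = 0.00000.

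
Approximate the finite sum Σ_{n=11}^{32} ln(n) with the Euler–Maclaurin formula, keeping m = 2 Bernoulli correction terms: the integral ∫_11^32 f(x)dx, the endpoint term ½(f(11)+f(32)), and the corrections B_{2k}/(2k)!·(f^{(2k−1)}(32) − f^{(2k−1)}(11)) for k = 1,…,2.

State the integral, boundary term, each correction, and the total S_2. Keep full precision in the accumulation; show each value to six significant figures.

∫_11^32 ln(x) dx evaluates to 63.5267.
½[f(11) + f(32)] = ½[2.39790 + 3.46574] = 2.93182.
Integral + boundary = 66.4585.
Correction k=1: B_{2}/2! · (f^{(1)}(32) − f^{(1)}(11)) = 1/12 · (0.0312500 − 0.0909091) = -0.00497159.
Running total after k=1: 66.4535.
Correction k=2: B_{4}/4! · (f^{(3)}(32) − f^{(3)}(11)) = −1/720 · (6.10352e-05 − 0.00150263) = 2.00221e-06.

S_2 ≈ 66.4535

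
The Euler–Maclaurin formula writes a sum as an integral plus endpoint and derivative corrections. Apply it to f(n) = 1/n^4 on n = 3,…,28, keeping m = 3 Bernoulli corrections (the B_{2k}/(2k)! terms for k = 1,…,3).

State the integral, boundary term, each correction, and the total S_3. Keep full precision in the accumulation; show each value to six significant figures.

∫_3^28 1/x^4 dx evaluates to 0.0123305.
½[f(3) + f(28)] = ½[0.0123457 + 1.62693e-06] = 0.00617365.
Running total after boundary: 0.0185041.
Correction k=1: B_{2}/2! · (f^{(1)}(28) − f^{(1)}(3)) = 1/12 · (-2.32418e-07 − (-0.0164609)) = 0.00137172.
After k=1: 0.0198759.
Correction k=2: B_{4}/4! · (f^{(3)}(28) − f^{(3)}(3)) = −1/720 · (-8.89355e-09 − (-0.0548697)) = -7.62079e-05.
After k=2: 0.0197997.
Correction k=3: B_{6}/6! · (f^{(5)}(28) − f^{(5)}(3)) = 1/30240 · (-6.35253e-10 − (-0.341411)) = 1.12901e-05.

S_3 ≈ 0.0198110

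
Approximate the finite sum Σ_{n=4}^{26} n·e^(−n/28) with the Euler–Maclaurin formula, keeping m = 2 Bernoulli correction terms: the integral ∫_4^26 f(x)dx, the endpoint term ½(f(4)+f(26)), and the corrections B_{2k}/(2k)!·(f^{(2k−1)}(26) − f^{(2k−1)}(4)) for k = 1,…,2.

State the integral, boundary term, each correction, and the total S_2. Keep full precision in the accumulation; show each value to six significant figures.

The integral term ∫_4^26 x·e^(−x/28) dx = 179.305.
½[f(4) + f(26)] = ½[3.46751 + 10.2731] = 6.87029.
Integral + boundary = 186.175.
Correction k=1: B_{2}/2! · (f^{(1)}(26) − f^{(1)}(4)) = 1/12 · (0.0282227 − 0.743038) = -0.0595680.
After k=1: 186.115.
Correction k=2: B_{4}/4! · (f^{(3)}(26) − f^{(3)}(4)) = −1/720 · (0.00104395 − 0.00315918) = 2.93781e-06.

S_2 ≈ 186.115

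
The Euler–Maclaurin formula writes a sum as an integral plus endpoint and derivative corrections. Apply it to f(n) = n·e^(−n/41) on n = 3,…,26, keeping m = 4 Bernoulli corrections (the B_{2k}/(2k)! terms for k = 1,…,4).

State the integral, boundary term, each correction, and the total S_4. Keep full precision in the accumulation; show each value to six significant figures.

The integral term ∫_3^26 x·e^(−x/41) dx = 219.738.
Boundary: ½(f(3) + f(26)) = ½(2.78833 + 13.7901) = 8.28921.
Integral + boundary = 228.027.
Correction k=1: B_{2}/2! · (f^{(1)}(26) − f^{(1)}(3)) = 1/12 · (0.194044 − 0.861434) = -0.0556158.
Partial sum through k=1: 227.971.
Correction k=2: B_{4}/4! · (f^{(3)}(26) − f^{(3)}(3)) = −1/720 · (0.000746473 − 0.00161827) = 1.21084e-06.
Partial sum through k=2: 227.971.
Correction k=3: B_{6}/6! · (f^{(5)}(26) − f^{(5)}(3)) = 1/30240 · (8.19459e-07 − 1.62052e-06) = -2.64901e-11.
Partial sum through k=3: 227.971.
Correction k=4: B_{8}/8! · (f^{(7)}(26) − f^{(7)}(3)) = −1/1209600 · (7.10800e-10 − 1.35536e-09) = 5.32868e-16.

S_4 ≈ 227.971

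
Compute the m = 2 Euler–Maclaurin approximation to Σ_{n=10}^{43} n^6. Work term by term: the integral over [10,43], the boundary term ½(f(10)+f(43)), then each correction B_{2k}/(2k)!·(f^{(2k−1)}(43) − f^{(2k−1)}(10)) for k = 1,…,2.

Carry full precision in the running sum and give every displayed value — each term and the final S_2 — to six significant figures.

The integral term ∫_10^43 x^6 dx = 3.88298e+10.
Endpoint term: (f(10) + f(43))/2 = (1.00000e+06 + 6.32136e+09)/2 = 3.16118e+09.
Integral + boundary = 4.19910e+10.
Correction k=1: B_{2}/2! · (f^{(1)}(43) − f^{(1)}(10)) = 1/12 · (8.82051e+08 − 600000) = 7.34542e+07.
After k=1: 4.20644e+10.
Correction k=2: B_{4}/4! · (f^{(3)}(43) − f^{(3)}(10)) = −1/720 · (9.54084e+06 − 120000) = -13084.5.

S_2 ≈ 4.20644e+10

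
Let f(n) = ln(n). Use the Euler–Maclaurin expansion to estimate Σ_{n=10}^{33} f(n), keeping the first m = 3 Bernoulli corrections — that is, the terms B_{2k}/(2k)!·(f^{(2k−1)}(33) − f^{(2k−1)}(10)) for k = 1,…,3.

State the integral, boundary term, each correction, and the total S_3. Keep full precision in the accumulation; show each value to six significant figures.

Integral: ∫_10^33 ln(x) dx = 69.3589.
Boundary: ½(f(10) + f(33)) = ½(2.30259 + 3.49651) = 2.89955.
So far: 72.2584.
k=1: B_{2}/(2)! × [f^{(1)}(33) − f^{(1)}(10)] = 1/12 × (0.0303030 − 0.100000) = -0.00580808.
After k=1: 72.2526.
k=2: B_{4}/(4)! × [f^{(3)}(33) − f^{(3)}(10)] = −1/720 × (5.56529e-05 − 0.00200000) = 2.70048e-06.
After k=2: 72.2526.
k=3: B_{6}/(6)! × [f^{(5)}(33) − f^{(5)}(10)] = 1/30240 × (6.13256e-07 − 0.000240000) = -7.91623e-09.

S_3 ≈ 72.2526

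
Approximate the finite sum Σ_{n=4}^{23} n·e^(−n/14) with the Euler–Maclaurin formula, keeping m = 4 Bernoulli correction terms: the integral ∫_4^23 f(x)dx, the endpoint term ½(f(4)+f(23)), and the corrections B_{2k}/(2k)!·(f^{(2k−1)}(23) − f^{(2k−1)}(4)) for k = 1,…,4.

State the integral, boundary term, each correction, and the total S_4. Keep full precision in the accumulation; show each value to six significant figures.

S_4 ≈ 92.8496

Integral: ∫_4^23 x·e^(−x/14) dx = 89.1773.
½[f(4) + f(23)] = ½[3.00591 + 4.44881] = 3.72736.
So far: 92.9047.
Order-1 term: 1/12 · (-0.124346 − 0.536769) = -0.0550929.
Partial sum through k=1: 92.8496.
Order-2 term: −1/720 · (0.00133932 − 0.0104068) = 1.25937e-05.
Partial sum through k=2: 92.8496.
Order-3 term: 1/30240 · (1.69034e-05 − 9.22188e-05) = -2.49059e-09.
Partial sum through k=3: 92.8496.
Order-4 term: −1/1209600 · (1.37620e-07 − 6.70112e-07) = 4.40222e-13.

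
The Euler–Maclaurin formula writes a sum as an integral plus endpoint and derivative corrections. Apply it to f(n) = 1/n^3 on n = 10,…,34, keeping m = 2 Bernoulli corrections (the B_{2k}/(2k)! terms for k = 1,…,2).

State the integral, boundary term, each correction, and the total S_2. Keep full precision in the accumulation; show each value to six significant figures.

∫_10^34 1/x^3 dx evaluates to 0.00456747.
½[f(10) + f(34)] = ½[0.00100000 + 2.54427e-05] = 0.000512721.
So far: 0.00508020.
k=1: B_{2}/(2)! × [f^{(1)}(34) − f^{(1)}(10)] = 1/12 × (-2.24494e-06 − (-0.000300000)) = 2.48129e-05.
After k=1: 0.00510501.
k=2: B_{4}/(4)! × [f^{(3)}(34) − f^{(3)}(10)] = −1/720 × (-3.88399e-08 − (-6.00000e-05)) = -8.32794e-08.

S_2 ≈ 0.00510493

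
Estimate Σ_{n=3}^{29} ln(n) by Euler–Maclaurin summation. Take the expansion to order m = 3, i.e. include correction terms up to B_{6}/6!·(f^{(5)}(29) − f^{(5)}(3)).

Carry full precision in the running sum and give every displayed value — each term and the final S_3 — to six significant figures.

∫_3^29 ln(x) dx evaluates to 68.3557.
Endpoint term: (f(3) + f(29))/2 = (1.09861 + 3.36730)/2 = 2.23295.
Running total after boundary: 70.5887.
Correction k=1: B_{2}/2! · (f^{(1)}(29) − f^{(1)}(3)) = 1/12 · (0.0344828 − 0.333333) = -0.0249042.
After k=1: 70.5638.
Correction k=2: B_{4}/4! · (f^{(3)}(29) − f^{(3)}(3)) = −1/720 · (8.20042e-05 − 0.0740741) = 0.000102767.
After k=2: 70.5639.
Correction k=3: B_{6}/6! · (f^{(5)}(29) − f^{(5)}(3)) = 1/30240 · (1.17010e-06 − 0.0987654) = -3.26601e-06.

S_3 ≈ 70.5639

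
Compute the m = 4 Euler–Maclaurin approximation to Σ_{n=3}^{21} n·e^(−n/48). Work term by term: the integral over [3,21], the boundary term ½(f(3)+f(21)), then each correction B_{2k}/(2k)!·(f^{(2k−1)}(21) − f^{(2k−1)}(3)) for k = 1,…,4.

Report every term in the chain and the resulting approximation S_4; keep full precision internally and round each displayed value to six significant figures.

S_4 ≈ 169.441

Integral: ∫_3^21 x·e^(−x/48) dx = 161.295.
Boundary: ½(f(3) + f(21)) = ½(2.81824 + 13.5586) = 8.18843.
So far: 169.484.
Correction k=1: B_{2}/2! · (f^{(1)}(21) − f^{(1)}(3)) = 1/12 · (0.363177 − 0.880700) = -0.0431269.
After k=1: 169.441.
Correction k=2: B_{4}/4! · (f^{(3)}(21) − f^{(3)}(3)) = −1/720 · (0.000718088 − 0.00119771) = 6.66143e-07.
After k=2: 169.441.
Correction k=3: B_{6}/6! · (f^{(5)}(21) − f^{(5)}(3)) = 1/30240 · (5.54925e-07 − 8.73773e-07) = -1.05439e-11.
After k=3: 169.441.
Correction k=4: B_{8}/8! · (f^{(7)}(21) − f^{(7)}(3)) = −1/1209600 · (3.46432e-10 − 5.32859e-10) = 1.54123e-16.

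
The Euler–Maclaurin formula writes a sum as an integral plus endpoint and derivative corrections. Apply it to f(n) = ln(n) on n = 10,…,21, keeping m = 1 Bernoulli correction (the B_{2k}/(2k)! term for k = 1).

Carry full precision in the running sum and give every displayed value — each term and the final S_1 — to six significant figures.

S_1 ≈ 32.5783

∫_10^21 ln(x) dx evaluates to 29.9091.
Boundary: ½(f(10) + f(21)) = ½(2.30259 + 3.04452) = 2.67355.
So far: 32.5827.
k=1: B_{2}/(2)! × [f^{(1)}(21) − f^{(1)}(10)] = 1/12 × (0.0476190 − 0.100000) = -0.00436508.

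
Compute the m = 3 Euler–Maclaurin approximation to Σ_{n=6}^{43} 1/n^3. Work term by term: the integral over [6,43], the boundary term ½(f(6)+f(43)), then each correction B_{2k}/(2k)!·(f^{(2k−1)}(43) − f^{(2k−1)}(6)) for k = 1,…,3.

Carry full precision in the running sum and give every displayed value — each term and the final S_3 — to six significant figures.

∫_6^43 1/x^3 dx evaluates to 0.0136185.
Boundary: ½(f(6) + f(43)) = ½(0.00462963 + 1.25775e-05) = 0.00232110.
So far: 0.0159396.
k=1: B_{2}/(2)! × [f^{(1)}(43) − f^{(1)}(6)] = 1/12 × (-8.77501e-07 − (-0.00231481)) = 0.000192828.
Running total after k=1: 0.0161324.
k=2: B_{4}/(4)! × [f^{(3)}(43) − f^{(3)}(6)] = −1/720 × (-9.49162e-09 − (-0.00128601)) = -1.78611e-06.
Running total after k=2: 0.0161306.
k=3: B_{6}/(6)! × [f^{(5)}(43) − f^{(5)}(6)] = 1/30240 × (-2.15602e-10 − (-0.00150034)) = 4.96145e-08.

S_3 ≈ 0.0161307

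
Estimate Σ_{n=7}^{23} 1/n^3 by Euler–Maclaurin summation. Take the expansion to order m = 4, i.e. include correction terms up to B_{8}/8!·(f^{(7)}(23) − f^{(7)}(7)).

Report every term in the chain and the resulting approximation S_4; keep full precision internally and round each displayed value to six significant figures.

∫_7^23 1/x^3 dx evaluates to 0.00925890.
½[f(7) + f(23)] = ½[0.00291545 + 8.21895e-05] = 0.00149882.
Running total after boundary: 0.0107577.
k=1: B_{2}/(2)! × [f^{(1)}(23) − f^{(1)}(7)] = 1/12 × (-1.07204e-05 − (-0.00124948)) = 0.000103230.
Partial sum through k=1: 0.0108610.
k=2: B_{4}/(4)! × [f^{(3)}(23) − f^{(3)}(7)] = −1/720 × (-4.05307e-07 − (-0.000509992)) = -7.07759e-07.
Partial sum through k=2: 0.0108602.
k=3: B_{6}/(6)! × [f^{(5)}(23) − f^{(5)}(7)] = 1/30240 × (-3.21794e-08 − (-0.000437136)) = 1.44545e-08.
Partial sum through k=3: 0.0108603.
k=4: B_{8}/(8)! × [f^{(7)}(23) − f^{(7)}(7)] = −1/1209600 × (-4.37980e-09 − (-0.000642322)) = -5.31016e-10.

S_4 ≈ 0.0108603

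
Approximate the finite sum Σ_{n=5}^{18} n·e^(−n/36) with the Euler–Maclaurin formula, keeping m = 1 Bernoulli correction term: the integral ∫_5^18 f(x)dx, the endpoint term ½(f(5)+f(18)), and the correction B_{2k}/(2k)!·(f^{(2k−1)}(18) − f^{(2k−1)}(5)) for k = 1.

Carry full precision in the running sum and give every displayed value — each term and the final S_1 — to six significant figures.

S_1 ≈ 113.101

∫_5^18 x·e^(−x/36) dx evaluates to 105.504.
½[f(5) + f(18)] = ½[4.35162 + 10.9176] = 7.63459.
So far: 113.138.
k=1: B_{2}/(2)! × [f^{(1)}(18) − f^{(1)}(5)] = 1/12 × (0.303265 − 0.749446) = -0.0371817.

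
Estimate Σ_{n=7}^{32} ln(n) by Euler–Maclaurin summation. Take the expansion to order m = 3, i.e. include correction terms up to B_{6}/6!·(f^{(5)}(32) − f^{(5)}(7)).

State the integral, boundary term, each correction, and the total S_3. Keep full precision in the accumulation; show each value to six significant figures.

The integral term ∫_7^32 ln(x) dx = 72.2822.
Boundary: ½(f(7) + f(32)) = ½(1.94591 + 3.46574) = 2.70582.
Running total after boundary: 74.9880.
Order-1 term: 1/12 · (0.0312500 − 0.142857) = -0.00930060.
After k=1: 74.9787.
Order-2 term: −1/720 · (6.10352e-05 − 0.00583090) = 8.01371e-06.
After k=2: 74.9787.
Order-3 term: 1/30240 · (7.15256e-07 − 0.00142798) = -4.71978e-08.

S_3 ≈ 74.9787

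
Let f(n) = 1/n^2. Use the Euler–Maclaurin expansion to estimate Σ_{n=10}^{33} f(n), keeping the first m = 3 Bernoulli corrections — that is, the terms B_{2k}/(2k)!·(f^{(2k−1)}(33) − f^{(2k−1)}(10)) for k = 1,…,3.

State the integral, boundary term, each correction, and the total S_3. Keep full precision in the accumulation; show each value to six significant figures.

S_3 ≈ 0.0753178

∫_10^33 1/x^2 dx evaluates to 0.0696970.
Boundary: ½(f(10) + f(33)) = ½(0.0100000 + 0.000918274) = 0.00545914.
Integral + boundary = 0.0751561.
k=1: B_{2}/(2)! × [f^{(1)}(33) − f^{(1)}(10)] = 1/12 × (-5.56529e-05 − (-0.00200000)) = 0.000162029.
After k=1: 0.0753181.
k=2: B_{4}/(4)! × [f^{(3)}(33) − f^{(3)}(10)] = −1/720 × (-6.13256e-07 − (-0.000240000)) = -3.32482e-07.
After k=2: 0.0753178.
k=3: B_{6}/(6)! × [f^{(5)}(33) − f^{(5)}(10)] = 1/30240 × (-1.68941e-08 − (-7.20000e-05)) = 2.38039e-09.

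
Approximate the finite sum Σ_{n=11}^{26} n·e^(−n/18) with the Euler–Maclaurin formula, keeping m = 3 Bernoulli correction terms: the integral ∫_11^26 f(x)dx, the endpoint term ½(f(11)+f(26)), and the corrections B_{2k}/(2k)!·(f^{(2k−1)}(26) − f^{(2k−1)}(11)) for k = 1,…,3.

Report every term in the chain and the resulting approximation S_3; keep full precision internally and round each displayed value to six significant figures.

Integral: ∫_11^26 x·e^(−x/18) dx = 96.4995.
½[f(11) + f(26)] = ½[5.97022 + 6.13280] = 6.05151.
So far: 102.551.
Correction k=1: B_{2}/2! · (f^{(1)}(26) − f^{(1)}(11)) = 1/12 · (-0.104834 − 0.211068) = -0.0263252.
After k=1: 102.525.
Correction k=2: B_{4}/4! · (f^{(3)}(26) − f^{(3)}(11)) = −1/720 · (0.00113247 − 0.00400174) = 3.98510e-06.
After k=2: 102.525.
Correction k=3: B_{6}/6! · (f^{(5)}(26) − f^{(5)}(11)) = 1/30240 · (7.98920e-06 − 2.26915e-05) = -4.86186e-10.

S_3 ≈ 102.525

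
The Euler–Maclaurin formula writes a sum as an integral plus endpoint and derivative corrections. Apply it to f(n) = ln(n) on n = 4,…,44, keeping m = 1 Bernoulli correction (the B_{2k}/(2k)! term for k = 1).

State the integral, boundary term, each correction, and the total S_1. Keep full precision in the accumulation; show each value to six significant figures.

Integral: ∫_4^44 ln(x) dx = 120.959.
Endpoint term: (f(4) + f(44))/2 = (1.38629 + 3.78419)/2 = 2.58524.
So far: 123.544.
Correction k=1: B_{2}/2! · (f^{(1)}(44) − f^{(1)}(4)) = 1/12 · (0.0227273 − 0.250000) = -0.0189394.

S_1 ≈ 123.525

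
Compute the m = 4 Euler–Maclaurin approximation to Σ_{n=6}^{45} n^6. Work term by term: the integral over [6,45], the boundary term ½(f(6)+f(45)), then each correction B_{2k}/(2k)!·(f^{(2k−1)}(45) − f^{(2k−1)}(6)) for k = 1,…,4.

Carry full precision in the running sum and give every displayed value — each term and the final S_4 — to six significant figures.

S_4 ≈ 5.76255e+10

Integral: ∫_6^45 x^6 dx = 5.33813e+10.
½[f(6) + f(45)] = ½[46656.0 + 8.30377e+09] = 4.15191e+09.
Running total after boundary: 5.75332e+10.
Order-1 term: 1/12 · (1.10717e+09 − 46656.0) = 9.22602e+07.
Partial sum through k=1: 5.76255e+10.
Order-2 term: −1/720 · (1.09350e+07 − 25920.0) = -15151.5.
Partial sum through k=2: 5.76255e+10.
Order-3 term: 1/30240 · (32400.0 − 4320.00) = 0.928571.
Partial sum through k=3: 5.76255e+10.
Order-4 term: −1/1209600 · (0.00000 − 0.00000) = 0.00000.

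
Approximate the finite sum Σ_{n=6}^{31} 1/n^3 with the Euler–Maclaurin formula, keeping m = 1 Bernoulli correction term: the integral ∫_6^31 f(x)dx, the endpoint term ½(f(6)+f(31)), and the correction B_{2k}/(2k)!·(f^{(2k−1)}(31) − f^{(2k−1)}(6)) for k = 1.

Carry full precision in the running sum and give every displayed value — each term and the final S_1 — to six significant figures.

S_1 ≈ 0.0158928

Integral: ∫_6^31 1/x^3 dx = 0.0133686.
Boundary: ½(f(6) + f(31)) = ½(0.00462963 + 3.35672e-05) = 0.00233160.
Running total after boundary: 0.0157002.
Correction k=1: B_{2}/2! · (f^{(1)}(31) − f^{(1)}(6)) = 1/12 · (-3.24844e-06 − (-0.00231481)) = 0.000192631.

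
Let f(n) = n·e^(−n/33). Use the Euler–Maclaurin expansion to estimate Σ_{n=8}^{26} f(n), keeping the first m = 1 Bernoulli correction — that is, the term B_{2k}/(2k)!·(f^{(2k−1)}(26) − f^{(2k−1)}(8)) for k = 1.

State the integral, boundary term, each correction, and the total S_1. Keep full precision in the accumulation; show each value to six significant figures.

The integral term ∫_8^26 x·e^(−x/33) dx = 176.218.
½[f(8) + f(26)] = ½[6.27779 + 11.8250] = 9.05140.
So far: 185.270.
Correction k=1: B_{2}/2! · (f^{(1)}(26) − f^{(1)}(8)) = 1/12 · (0.0964745 − 0.594487) = -0.0415011.

S_1 ≈ 185.228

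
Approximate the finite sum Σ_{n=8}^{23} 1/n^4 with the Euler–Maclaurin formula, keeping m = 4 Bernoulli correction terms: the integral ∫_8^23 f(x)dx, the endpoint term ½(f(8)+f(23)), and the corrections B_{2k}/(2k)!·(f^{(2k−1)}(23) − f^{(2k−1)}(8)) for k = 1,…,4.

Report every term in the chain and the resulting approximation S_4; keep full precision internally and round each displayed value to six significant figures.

The integral term ∫_8^23 1/x^4 dx = 0.000623645.
Boundary: ½(f(8) + f(23)) = ½(0.000244141 + 3.57346e-06) = 0.000123857.
So far: 0.000747502.
k=1: B_{2}/(2)! × [f^{(1)}(23) − f^{(1)}(8)] = 1/12 × (-6.21471e-07 − (-0.000122070)) = 1.01207e-05.
Partial sum through k=1: 0.000757623.
k=2: B_{4}/(4)! × [f^{(3)}(23) − f^{(3)}(8)] = −1/720 × (-3.52441e-08 − (-5.72205e-05)) = -7.94239e-08.
Partial sum through k=2: 0.000757544.
k=3: B_{6}/(6)! × [f^{(5)}(23) − f^{(5)}(8)] = 1/30240 × (-3.73094e-09 − (-5.00679e-05)) = 1.65556e-09.
Partial sum through k=3: 0.000757545.
k=4: B_{8}/(8)! × [f^{(7)}(23) − f^{(7)}(8)] = −1/1209600 × (-6.34754e-10 − (-7.04080e-05)) = -5.82071e-11.

S_4 ≈ 0.000757545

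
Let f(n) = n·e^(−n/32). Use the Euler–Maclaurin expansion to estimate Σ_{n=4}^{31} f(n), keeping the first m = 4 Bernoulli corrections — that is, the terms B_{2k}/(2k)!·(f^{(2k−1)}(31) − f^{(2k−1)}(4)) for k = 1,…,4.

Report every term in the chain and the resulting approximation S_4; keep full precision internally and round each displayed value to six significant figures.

S_4 ≈ 259.034

∫_4^31 x·e^(−x/32) dx evaluates to 251.449.
Boundary: ½(f(4) + f(31)) = ½(3.52999 + 11.7663) = 7.64813.
So far: 259.097.
Order-1 term: 1/12 · (0.0118612 − 0.772185) = -0.0633603.
After k=1: 259.034.
Order-2 term: −1/720 · (0.000752906 − 0.00247771) = 2.39557e-06.
After k=2: 259.034.
Order-3 term: 1/30240 · (1.45921e-06 − 4.10287e-06) = -8.74227e-11.
After k=3: 259.034.
Order-4 term: −1/1209600 · (2.13199e-09 − 5.65049e-09) = 2.90881e-15.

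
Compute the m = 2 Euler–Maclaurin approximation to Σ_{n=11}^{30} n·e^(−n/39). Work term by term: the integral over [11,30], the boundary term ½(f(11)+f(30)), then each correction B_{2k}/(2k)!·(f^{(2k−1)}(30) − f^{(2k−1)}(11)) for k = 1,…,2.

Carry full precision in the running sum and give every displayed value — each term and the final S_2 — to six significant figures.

∫_11^30 x·e^(−x/39) dx evaluates to 223.831.
½[f(11) + f(30)] = ½[8.29659 + 13.9011] = 11.0988.
Integral + boundary = 234.930.
k=1: B_{2}/(2)! × [f^{(1)}(30) − f^{(1)}(11)] = 1/12 × (0.106931 − 0.541502) = -0.0362142.
Partial sum through k=1: 234.894.
k=2: B_{4}/(4)! × [f^{(3)}(30) − f^{(3)}(11)] = −1/720 × (0.000679599 − 0.00134778) = 9.28028e-07.

S_2 ≈ 234.894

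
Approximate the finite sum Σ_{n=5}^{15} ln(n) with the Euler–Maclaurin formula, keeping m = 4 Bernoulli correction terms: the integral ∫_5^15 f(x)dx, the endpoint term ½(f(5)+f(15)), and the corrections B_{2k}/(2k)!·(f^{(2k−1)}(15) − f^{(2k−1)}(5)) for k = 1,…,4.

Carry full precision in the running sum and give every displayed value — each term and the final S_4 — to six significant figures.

S_4 ≈ 24.7212

The integral term ∫_5^15 ln(x) dx = 22.5736.
½[f(5) + f(15)] = ½[1.60944 + 2.70805] = 2.15874.
So far: 24.7323.
Correction k=1: B_{2}/2! · (f^{(1)}(15) − f^{(1)}(5)) = 1/12 · (0.0666667 − 0.200000) = -0.0111111.
Running total after k=1: 24.7212.
Correction k=2: B_{4}/4! · (f^{(3)}(15) − f^{(3)}(5)) = −1/720 · (0.000592593 − 0.0160000) = 2.13992e-05.
Running total after k=2: 24.7212.
Correction k=3: B_{6}/6! · (f^{(5)}(15) − f^{(5)}(5)) = 1/30240 · (3.16049e-05 − 0.00768000) = -2.52923e-07.
Running total after k=3: 24.7212.
Correction k=4: B_{8}/8! · (f^{(7)}(15) − f^{(7)}(5)) = −1/1209600 · (4.21399e-06 − 0.00921600) = 7.61556e-09.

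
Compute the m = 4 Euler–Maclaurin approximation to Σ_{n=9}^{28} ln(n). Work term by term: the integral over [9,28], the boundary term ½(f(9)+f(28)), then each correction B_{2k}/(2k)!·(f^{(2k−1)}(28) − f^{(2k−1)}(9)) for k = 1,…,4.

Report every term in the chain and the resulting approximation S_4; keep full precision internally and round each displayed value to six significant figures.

The integral term ∫_9^28 ln(x) dx = 54.5267.
Boundary: ½(f(9) + f(28)) = ½(2.19722 + 3.33220) = 2.76471.
Integral + boundary = 57.2914.
Order-1 term: 1/12 · (0.0357143 − 0.111111) = -0.00628307.
After k=1: 57.2851.
Order-2 term: −1/720 · (9.11079e-05 − 0.00274348) = 3.68386e-06.
After k=2: 57.2851.
Order-3 term: 1/30240 · (1.39451e-06 − 0.000406442) = -1.33944e-08.
After k=3: 57.2851.
Order-4 term: −1/1209600 · (5.33613e-08 − 0.000150534) = 1.24405e-10.

S_4 ≈ 57.2851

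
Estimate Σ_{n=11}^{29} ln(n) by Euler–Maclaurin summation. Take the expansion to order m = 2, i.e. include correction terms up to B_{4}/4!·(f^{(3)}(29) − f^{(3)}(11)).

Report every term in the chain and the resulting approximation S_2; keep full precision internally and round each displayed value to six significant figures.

S_2 ≈ 56.1526

The integral term ∫_11^29 ln(x) dx = 53.2747.
½[f(11) + f(29)] = ½[2.39790 + 3.36730] = 2.88260.
Integral + boundary = 56.1573.
Order-1 term: 1/12 · (0.0344828 − 0.0909091) = -0.00470219.
Running total after k=1: 56.1526.
Order-2 term: −1/720 · (8.20042e-05 − 0.00150263) = 1.97309e-06.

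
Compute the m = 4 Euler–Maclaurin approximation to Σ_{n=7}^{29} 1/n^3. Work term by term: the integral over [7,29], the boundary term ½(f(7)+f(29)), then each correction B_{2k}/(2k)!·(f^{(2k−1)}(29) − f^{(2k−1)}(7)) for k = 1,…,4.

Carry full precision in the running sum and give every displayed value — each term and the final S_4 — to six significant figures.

S_4 ≈ 0.0111909

The integral term ∫_7^29 1/x^3 dx = 0.00960955.
½[f(7) + f(29)] = ½[0.00291545 + 4.10021e-05] = 0.00147823.
So far: 0.0110878.
Order-1 term: 1/12 · (-4.24160e-06 − (-0.00124948)) = 0.000103770.
After k=1: 0.0111915.
Order-2 term: −1/720 · (-1.00870e-07 − (-0.000509992)) = -7.08182e-07.
After k=2: 0.0111908.
Order-3 term: 1/30240 · (-5.03752e-09 − (-0.000437136)) = 1.44554e-08.
After k=3: 0.0111909.
Order-4 term: −1/1209600 · (-4.31274e-10 − (-0.000642322)) = -5.31020e-10.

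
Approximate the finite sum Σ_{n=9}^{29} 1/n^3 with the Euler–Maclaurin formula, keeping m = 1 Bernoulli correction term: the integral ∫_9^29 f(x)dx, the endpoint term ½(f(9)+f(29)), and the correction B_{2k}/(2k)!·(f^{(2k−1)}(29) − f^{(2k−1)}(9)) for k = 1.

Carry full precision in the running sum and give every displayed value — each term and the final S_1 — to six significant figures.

S_1 ≈ 0.00632243

Integral: ∫_9^29 1/x^3 dx = 0.00557831.
Boundary: ½(f(9) + f(29)) = ½(0.00137174 + 4.10021e-05) = 0.000706372.
Running total after boundary: 0.00628468.
k=1: B_{2}/(2)! × [f^{(1)}(29) − f^{(1)}(9)] = 1/12 × (-4.24160e-06 − (-0.000457247)) = 3.77505e-05.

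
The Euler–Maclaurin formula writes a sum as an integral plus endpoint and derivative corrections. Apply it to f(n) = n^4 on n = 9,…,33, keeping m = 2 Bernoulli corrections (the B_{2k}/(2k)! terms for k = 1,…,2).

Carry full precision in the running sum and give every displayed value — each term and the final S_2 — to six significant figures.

S_2 ≈ 8.42324e+06

∫_9^33 x^4 dx evaluates to 7.81527e+06.
Boundary: ½(f(9) + f(33)) = ½(6561.00 + 1.18592e+06) = 596241.
Integral + boundary = 8.41151e+06.
Order-1 term: 1/12 · (143748 − 2916.00) = 11736.0.
Running total after k=1: 8.42325e+06.
Order-2 term: −1/720 · (792.000 − 216.000) = -0.800000.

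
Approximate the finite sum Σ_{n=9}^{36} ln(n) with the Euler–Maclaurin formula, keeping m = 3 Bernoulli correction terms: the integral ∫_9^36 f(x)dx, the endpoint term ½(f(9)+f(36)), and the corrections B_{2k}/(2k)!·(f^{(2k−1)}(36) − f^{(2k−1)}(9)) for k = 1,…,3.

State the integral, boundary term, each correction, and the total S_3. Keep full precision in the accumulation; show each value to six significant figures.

Integral: ∫_9^36 ln(x) dx = 82.2317.
Endpoint term: (f(9) + f(36))/2 = (2.19722 + 3.58352)/2 = 2.89037.
Running total after boundary: 85.1220.
Correction k=1: B_{2}/2! · (f^{(1)}(36) − f^{(1)}(9)) = 1/12 · (0.0277778 − 0.111111) = -0.00694444.
Partial sum through k=1: 85.1151.
Correction k=2: B_{4}/4! · (f^{(3)}(36) − f^{(3)}(9)) = −1/720 · (4.28669e-05 − 0.00274348) = 3.75086e-06.
Partial sum through k=2: 85.1151.
Correction k=3: B_{6}/6! · (f^{(5)}(36) − f^{(5)}(9)) = 1/30240 · (3.96916e-07 − 0.000406442) = -1.34274e-08.

S_3 ≈ 85.1151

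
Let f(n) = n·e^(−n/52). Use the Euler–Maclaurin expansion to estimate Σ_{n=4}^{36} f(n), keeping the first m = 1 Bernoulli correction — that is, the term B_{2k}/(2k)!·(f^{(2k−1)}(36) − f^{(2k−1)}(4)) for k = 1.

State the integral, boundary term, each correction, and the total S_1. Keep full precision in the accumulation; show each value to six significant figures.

S_1 ≈ 417.278

∫_4^36 x·e^(−x/52) dx evaluates to 406.477.
½[f(4) + f(36)] = ½[3.70384 + 18.0151] = 10.8595.
So far: 417.337.
Order-1 term: 1/12 · (0.153975 − 0.854733) = -0.0583965.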